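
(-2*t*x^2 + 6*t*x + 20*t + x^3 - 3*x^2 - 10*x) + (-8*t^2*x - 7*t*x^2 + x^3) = -8*t^2*x - 9*t*x^2 + 6*t*x + 20*t + 2*x^3 - 3*x^2 - 10*x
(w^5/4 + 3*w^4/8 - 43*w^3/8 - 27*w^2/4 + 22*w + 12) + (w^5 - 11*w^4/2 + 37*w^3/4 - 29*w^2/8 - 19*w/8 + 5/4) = 5*w^5/4 - 41*w^4/8 + 31*w^3/8 - 83*w^2/8 + 157*w/8 + 53/4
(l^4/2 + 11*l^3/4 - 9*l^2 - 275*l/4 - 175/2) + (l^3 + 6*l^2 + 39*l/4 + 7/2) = l^4/2 + 15*l^3/4 - 3*l^2 - 59*l - 84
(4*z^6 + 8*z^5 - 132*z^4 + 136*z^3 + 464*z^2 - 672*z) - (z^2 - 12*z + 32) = 4*z^6 + 8*z^5 - 132*z^4 + 136*z^3 + 463*z^2 - 660*z - 32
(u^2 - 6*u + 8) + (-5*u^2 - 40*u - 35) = -4*u^2 - 46*u - 27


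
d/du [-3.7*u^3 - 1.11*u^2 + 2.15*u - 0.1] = -11.1*u^2 - 2.22*u + 2.15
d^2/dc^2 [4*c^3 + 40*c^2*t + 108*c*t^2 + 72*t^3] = 24*c + 80*t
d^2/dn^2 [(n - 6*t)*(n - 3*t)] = 2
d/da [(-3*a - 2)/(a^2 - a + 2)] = (-3*a^2 + 3*a + (2*a - 1)*(3*a + 2) - 6)/(a^2 - a + 2)^2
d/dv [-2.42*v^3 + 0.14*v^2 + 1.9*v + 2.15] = -7.26*v^2 + 0.28*v + 1.9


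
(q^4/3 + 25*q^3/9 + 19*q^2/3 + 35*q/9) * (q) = q^5/3 + 25*q^4/9 + 19*q^3/3 + 35*q^2/9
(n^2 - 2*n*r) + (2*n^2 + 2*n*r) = 3*n^2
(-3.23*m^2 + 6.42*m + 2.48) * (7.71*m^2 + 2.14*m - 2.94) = -24.9033*m^4 + 42.586*m^3 + 42.3558*m^2 - 13.5676*m - 7.2912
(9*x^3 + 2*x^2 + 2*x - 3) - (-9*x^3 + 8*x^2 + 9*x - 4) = 18*x^3 - 6*x^2 - 7*x + 1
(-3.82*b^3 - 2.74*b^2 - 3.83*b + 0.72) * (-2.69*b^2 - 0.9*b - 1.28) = 10.2758*b^5 + 10.8086*b^4 + 17.6583*b^3 + 5.0174*b^2 + 4.2544*b - 0.9216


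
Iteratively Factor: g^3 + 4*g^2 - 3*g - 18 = (g - 2)*(g^2 + 6*g + 9) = (g - 2)*(g + 3)*(g + 3)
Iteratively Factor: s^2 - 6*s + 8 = (s - 4)*(s - 2)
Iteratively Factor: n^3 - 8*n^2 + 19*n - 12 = (n - 3)*(n^2 - 5*n + 4) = (n - 3)*(n - 1)*(n - 4)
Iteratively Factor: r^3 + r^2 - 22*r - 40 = (r + 4)*(r^2 - 3*r - 10) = (r - 5)*(r + 4)*(r + 2)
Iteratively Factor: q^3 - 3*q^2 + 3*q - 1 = (q - 1)*(q^2 - 2*q + 1) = (q - 1)^2*(q - 1)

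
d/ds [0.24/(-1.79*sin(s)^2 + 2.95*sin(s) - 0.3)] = (0.8592*sin(s) - 0.708)*cos(s)/(1.79*sin(s)^2 - 2.95*sin(s) + 0.3)^2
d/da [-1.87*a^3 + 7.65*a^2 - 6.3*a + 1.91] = -5.61*a^2 + 15.3*a - 6.3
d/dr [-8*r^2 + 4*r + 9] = 4 - 16*r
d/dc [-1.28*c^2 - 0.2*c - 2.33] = -2.56*c - 0.2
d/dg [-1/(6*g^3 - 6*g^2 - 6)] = g*(3*g - 2)/(6*(-g^3 + g^2 + 1)^2)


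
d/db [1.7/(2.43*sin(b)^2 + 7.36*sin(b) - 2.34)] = -(8.262*sin(b) + 12.512)*cos(b)/(2.43*sin(b)^2 + 7.36*sin(b) - 2.34)^2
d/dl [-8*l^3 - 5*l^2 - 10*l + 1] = -24*l^2 - 10*l - 10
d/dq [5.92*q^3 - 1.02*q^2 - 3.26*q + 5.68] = 17.76*q^2 - 2.04*q - 3.26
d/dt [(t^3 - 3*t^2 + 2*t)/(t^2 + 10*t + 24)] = (t^4 + 20*t^3 + 40*t^2 - 144*t + 48)/(t^4 + 20*t^3 + 148*t^2 + 480*t + 576)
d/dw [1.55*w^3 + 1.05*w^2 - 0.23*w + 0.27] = 4.65*w^2 + 2.1*w - 0.23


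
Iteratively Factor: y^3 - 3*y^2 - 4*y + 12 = (y - 2)*(y^2 - y - 6) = (y - 2)*(y + 2)*(y - 3)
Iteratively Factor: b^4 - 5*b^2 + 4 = (b + 2)*(b^3 - 2*b^2 - b + 2) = (b + 1)*(b + 2)*(b^2 - 3*b + 2) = (b - 1)*(b + 1)*(b + 2)*(b - 2)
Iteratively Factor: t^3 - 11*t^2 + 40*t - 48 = (t - 4)*(t^2 - 7*t + 12) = (t - 4)^2*(t - 3)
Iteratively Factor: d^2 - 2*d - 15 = (d + 3)*(d - 5)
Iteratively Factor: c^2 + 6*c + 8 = (c + 4)*(c + 2)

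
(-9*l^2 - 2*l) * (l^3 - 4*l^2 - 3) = -9*l^5 + 34*l^4 + 8*l^3 + 27*l^2 + 6*l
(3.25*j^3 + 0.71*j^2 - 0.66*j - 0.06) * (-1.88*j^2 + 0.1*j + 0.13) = -6.11*j^5 - 1.0098*j^4 + 1.7343*j^3 + 0.1391*j^2 - 0.0918*j - 0.0078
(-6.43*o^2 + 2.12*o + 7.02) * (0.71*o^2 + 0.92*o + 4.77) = -4.5653*o^4 - 4.4104*o^3 - 23.7365*o^2 + 16.5708*o + 33.4854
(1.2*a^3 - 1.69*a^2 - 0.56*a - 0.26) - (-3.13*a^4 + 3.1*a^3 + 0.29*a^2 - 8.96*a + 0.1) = 3.13*a^4 - 1.9*a^3 - 1.98*a^2 + 8.4*a - 0.36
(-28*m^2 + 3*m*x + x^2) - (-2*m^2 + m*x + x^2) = -26*m^2 + 2*m*x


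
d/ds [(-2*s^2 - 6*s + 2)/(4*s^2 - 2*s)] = (7*s^2 - 4*s + 1)/(s^2*(4*s^2 - 4*s + 1))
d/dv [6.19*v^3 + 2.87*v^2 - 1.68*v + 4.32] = 18.57*v^2 + 5.74*v - 1.68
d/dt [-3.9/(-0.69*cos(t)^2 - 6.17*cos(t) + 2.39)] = (5.382*cos(t) + 24.063)*sin(t)/(0.69*cos(t)^2 + 6.17*cos(t) - 2.39)^2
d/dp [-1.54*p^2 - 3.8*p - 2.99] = -3.08*p - 3.8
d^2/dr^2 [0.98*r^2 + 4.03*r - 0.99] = 1.96000000000000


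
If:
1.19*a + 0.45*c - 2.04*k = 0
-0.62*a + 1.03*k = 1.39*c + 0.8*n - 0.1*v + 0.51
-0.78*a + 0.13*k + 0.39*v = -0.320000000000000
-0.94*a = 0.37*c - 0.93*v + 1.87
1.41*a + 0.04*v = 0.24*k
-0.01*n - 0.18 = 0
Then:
No Solution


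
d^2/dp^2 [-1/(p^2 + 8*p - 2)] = 2*(p^2 + 8*p - 4*(p + 4)^2 - 2)/(p^2 + 8*p - 2)^3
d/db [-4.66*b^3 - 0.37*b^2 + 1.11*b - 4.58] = -13.98*b^2 - 0.74*b + 1.11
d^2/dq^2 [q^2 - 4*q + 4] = 2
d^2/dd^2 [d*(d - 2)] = 2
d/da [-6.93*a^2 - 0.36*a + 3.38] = -13.86*a - 0.36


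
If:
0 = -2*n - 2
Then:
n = -1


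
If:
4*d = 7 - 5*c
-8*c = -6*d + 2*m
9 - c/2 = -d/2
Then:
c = 79/9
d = -83/9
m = -565/9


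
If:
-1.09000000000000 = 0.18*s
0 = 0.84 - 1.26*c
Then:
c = 0.67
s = -6.06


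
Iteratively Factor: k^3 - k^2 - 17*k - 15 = (k + 1)*(k^2 - 2*k - 15) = (k + 1)*(k + 3)*(k - 5)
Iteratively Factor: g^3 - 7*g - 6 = (g - 3)*(g^2 + 3*g + 2) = (g - 3)*(g + 1)*(g + 2)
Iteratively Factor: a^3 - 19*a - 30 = (a + 2)*(a^2 - 2*a - 15) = (a + 2)*(a + 3)*(a - 5)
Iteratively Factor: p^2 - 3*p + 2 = (p - 1)*(p - 2)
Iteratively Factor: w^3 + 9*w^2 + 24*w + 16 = (w + 4)*(w^2 + 5*w + 4) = (w + 4)^2*(w + 1)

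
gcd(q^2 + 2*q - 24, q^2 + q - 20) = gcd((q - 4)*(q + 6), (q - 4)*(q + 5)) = q - 4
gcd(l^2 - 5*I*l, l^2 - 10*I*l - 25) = l - 5*I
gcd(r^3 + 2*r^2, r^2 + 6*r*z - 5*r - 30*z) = 1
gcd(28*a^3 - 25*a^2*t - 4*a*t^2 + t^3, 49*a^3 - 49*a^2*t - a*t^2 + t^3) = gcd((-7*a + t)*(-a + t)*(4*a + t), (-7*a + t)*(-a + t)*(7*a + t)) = 7*a^2 - 8*a*t + t^2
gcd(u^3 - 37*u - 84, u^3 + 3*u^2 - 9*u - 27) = u + 3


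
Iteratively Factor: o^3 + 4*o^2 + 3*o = (o)*(o^2 + 4*o + 3) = o*(o + 1)*(o + 3)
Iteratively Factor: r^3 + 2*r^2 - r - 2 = (r - 1)*(r^2 + 3*r + 2) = (r - 1)*(r + 2)*(r + 1)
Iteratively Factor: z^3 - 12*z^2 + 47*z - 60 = (z - 4)*(z^2 - 8*z + 15) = (z - 4)*(z - 3)*(z - 5)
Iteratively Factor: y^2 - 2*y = (y)*(y - 2)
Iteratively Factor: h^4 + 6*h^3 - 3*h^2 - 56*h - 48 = (h - 3)*(h^3 + 9*h^2 + 24*h + 16) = (h - 3)*(h + 1)*(h^2 + 8*h + 16) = (h - 3)*(h + 1)*(h + 4)*(h + 4)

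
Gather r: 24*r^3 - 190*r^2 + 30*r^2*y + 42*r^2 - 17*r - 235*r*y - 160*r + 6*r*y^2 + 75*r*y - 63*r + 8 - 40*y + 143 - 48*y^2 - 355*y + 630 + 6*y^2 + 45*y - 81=24*r^3 + r^2*(30*y - 148) + r*(6*y^2 - 160*y - 240) - 42*y^2 - 350*y + 700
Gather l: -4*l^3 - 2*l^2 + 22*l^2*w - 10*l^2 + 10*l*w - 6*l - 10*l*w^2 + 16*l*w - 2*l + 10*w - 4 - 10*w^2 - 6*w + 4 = -4*l^3 + l^2*(22*w - 12) + l*(-10*w^2 + 26*w - 8) - 10*w^2 + 4*w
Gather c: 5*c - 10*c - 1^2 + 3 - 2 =-5*c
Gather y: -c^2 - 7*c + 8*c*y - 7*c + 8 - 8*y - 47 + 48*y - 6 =-c^2 - 14*c + y*(8*c + 40) - 45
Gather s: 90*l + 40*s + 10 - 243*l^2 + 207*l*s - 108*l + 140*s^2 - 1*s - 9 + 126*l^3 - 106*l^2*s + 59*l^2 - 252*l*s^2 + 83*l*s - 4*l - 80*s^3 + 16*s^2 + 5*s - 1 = 126*l^3 - 184*l^2 - 22*l - 80*s^3 + s^2*(156 - 252*l) + s*(-106*l^2 + 290*l + 44)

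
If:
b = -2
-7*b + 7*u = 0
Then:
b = -2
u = -2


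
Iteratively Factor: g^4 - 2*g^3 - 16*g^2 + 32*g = (g - 2)*(g^3 - 16*g) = g*(g - 2)*(g^2 - 16) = g*(g - 2)*(g + 4)*(g - 4)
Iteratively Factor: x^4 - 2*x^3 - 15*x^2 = (x)*(x^3 - 2*x^2 - 15*x) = x*(x + 3)*(x^2 - 5*x) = x^2*(x + 3)*(x - 5)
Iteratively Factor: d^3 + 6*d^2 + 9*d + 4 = (d + 4)*(d^2 + 2*d + 1) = (d + 1)*(d + 4)*(d + 1)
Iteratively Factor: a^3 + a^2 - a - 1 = (a + 1)*(a^2 - 1) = (a + 1)^2*(a - 1)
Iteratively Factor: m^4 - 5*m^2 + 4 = (m + 1)*(m^3 - m^2 - 4*m + 4) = (m - 1)*(m + 1)*(m^2 - 4) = (m - 2)*(m - 1)*(m + 1)*(m + 2)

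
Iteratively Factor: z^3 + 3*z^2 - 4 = (z + 2)*(z^2 + z - 2) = (z - 1)*(z + 2)*(z + 2)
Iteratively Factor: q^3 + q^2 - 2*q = (q - 1)*(q^2 + 2*q) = (q - 1)*(q + 2)*(q)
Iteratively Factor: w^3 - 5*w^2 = (w - 5)*(w^2) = w*(w - 5)*(w)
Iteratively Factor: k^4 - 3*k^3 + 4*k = (k - 2)*(k^3 - k^2 - 2*k) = (k - 2)*(k + 1)*(k^2 - 2*k) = k*(k - 2)*(k + 1)*(k - 2)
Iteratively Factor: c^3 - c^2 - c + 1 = (c - 1)*(c^2 - 1) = (c - 1)^2*(c + 1)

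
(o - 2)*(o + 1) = o^2 - o - 2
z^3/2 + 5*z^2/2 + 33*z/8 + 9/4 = (z/2 + 1)*(z + 3/2)^2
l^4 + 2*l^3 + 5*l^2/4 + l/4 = l*(l + 1/2)^2*(l + 1)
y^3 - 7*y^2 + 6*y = y*(y - 6)*(y - 1)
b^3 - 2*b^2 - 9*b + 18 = (b - 3)*(b - 2)*(b + 3)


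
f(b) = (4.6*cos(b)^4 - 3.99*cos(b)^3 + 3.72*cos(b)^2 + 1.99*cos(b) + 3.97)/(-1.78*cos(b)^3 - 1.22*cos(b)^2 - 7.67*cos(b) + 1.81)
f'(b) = (-5.34*sin(b)*cos(b)^2 - 2.44*sin(b)*cos(b) - 7.67*sin(b))*(4.6*cos(b)^4 - 3.99*cos(b)^3 + 3.72*cos(b)^2 + 1.99*cos(b) + 3.97)/(-1.78*cos(b)^3 - 1.22*cos(b)^2 - 7.67*cos(b) + 1.81)^2 + (-18.4*sin(b)*cos(b)^3 + 11.97*sin(b)*cos(b)^2 - 7.44*sin(b)*cos(b) - 1.99*sin(b))/(-1.78*cos(b)^3 - 1.22*cos(b)^2 - 7.67*cos(b) + 1.81) = (8.188*cos(b)^6 + 11.224*cos(b)^5 + 94.3566*cos(b)^4 - 101.595*cos(b)^3 + 26.5705*cos(b)^2 - 23.1532*cos(b) - 34.0518)*sin(b)/(3.1684*cos(b)^6 + 4.3432*cos(b)^5 + 28.7936*cos(b)^4 + 12.2712*cos(b)^3 + 54.4125*cos(b)^2 - 27.7654*cos(b) + 3.2761)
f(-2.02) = 0.85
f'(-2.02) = 0.26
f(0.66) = -1.31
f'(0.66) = -0.77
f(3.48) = 1.31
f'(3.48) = -0.63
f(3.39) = 1.36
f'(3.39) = -0.49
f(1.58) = 2.10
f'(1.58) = -9.57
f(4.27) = 0.85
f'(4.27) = 0.30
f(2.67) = 1.22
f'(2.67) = 0.78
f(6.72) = -1.20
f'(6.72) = -0.26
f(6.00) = -1.17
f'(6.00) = 0.11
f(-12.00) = -1.25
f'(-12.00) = -0.49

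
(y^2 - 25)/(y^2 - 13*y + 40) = (y + 5)/(y - 8)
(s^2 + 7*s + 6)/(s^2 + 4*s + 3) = (s + 6)/(s + 3)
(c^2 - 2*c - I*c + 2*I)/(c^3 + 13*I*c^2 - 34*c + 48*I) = (c - 2)/(c^2 + 14*I*c - 48)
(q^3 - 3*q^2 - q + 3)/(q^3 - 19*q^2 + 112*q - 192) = (q^2 - 1)/(q^2 - 16*q + 64)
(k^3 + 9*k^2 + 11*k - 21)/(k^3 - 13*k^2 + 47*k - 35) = (k^2 + 10*k + 21)/(k^2 - 12*k + 35)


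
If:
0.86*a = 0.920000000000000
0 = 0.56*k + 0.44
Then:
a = 1.07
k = -0.79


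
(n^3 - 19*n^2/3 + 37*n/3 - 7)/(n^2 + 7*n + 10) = (3*n^3 - 19*n^2 + 37*n - 21)/(3*(n^2 + 7*n + 10))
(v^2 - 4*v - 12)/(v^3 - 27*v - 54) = (v + 2)/(v^2 + 6*v + 9)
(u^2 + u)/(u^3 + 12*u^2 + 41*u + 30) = u/(u^2 + 11*u + 30)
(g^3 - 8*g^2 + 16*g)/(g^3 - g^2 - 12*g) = (g - 4)/(g + 3)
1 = 1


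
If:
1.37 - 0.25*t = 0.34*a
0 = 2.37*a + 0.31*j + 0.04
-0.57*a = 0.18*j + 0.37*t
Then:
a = 1.53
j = -11.83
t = 3.40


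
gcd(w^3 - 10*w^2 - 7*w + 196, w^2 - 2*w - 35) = w - 7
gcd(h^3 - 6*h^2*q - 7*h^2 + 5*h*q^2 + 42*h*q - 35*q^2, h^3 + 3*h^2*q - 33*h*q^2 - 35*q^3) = -h + 5*q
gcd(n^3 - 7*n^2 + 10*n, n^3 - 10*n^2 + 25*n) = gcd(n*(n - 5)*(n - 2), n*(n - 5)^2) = n^2 - 5*n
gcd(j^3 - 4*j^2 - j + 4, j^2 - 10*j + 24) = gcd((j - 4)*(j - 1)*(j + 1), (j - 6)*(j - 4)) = j - 4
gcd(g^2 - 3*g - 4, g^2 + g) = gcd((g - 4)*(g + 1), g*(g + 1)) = g + 1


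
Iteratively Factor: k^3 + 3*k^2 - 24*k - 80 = (k + 4)*(k^2 - k - 20) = (k - 5)*(k + 4)*(k + 4)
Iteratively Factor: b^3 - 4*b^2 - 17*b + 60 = (b - 5)*(b^2 + b - 12) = (b - 5)*(b - 3)*(b + 4)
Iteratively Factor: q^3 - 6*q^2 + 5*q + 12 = (q - 4)*(q^2 - 2*q - 3) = (q - 4)*(q + 1)*(q - 3)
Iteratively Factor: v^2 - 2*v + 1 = (v - 1)*(v - 1)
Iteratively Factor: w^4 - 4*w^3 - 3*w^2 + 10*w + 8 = (w + 1)*(w^3 - 5*w^2 + 2*w + 8) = (w - 4)*(w + 1)*(w^2 - w - 2) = (w - 4)*(w + 1)^2*(w - 2)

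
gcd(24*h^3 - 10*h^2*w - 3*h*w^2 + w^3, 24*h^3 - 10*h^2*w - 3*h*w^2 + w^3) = 24*h^3 - 10*h^2*w - 3*h*w^2 + w^3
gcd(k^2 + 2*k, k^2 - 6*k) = k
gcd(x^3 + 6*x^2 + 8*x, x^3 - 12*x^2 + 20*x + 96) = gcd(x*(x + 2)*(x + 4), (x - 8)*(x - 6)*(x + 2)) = x + 2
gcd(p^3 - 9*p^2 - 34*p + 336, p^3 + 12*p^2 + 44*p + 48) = p + 6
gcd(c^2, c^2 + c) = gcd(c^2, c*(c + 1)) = c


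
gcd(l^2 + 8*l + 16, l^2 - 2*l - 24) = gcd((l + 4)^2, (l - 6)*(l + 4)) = l + 4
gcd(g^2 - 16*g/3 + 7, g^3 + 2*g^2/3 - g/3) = 1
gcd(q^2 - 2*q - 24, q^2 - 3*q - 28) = q + 4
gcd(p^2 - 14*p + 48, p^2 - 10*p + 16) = p - 8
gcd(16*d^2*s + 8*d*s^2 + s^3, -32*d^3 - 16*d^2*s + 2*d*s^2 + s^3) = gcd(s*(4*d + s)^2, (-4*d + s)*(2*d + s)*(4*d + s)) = 4*d + s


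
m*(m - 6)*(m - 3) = m^3 - 9*m^2 + 18*m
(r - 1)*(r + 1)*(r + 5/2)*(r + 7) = r^4 + 19*r^3/2 + 33*r^2/2 - 19*r/2 - 35/2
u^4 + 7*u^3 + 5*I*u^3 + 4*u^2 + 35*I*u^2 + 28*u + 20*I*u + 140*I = (u + 7)*(u - 2*I)*(u + 2*I)*(u + 5*I)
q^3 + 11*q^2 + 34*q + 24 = (q + 1)*(q + 4)*(q + 6)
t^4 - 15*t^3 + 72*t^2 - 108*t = t*(t - 6)^2*(t - 3)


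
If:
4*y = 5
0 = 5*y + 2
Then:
No Solution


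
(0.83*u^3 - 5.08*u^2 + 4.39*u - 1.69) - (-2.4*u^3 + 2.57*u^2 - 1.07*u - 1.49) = 3.23*u^3 - 7.65*u^2 + 5.46*u - 0.2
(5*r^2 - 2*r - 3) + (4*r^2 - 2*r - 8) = 9*r^2 - 4*r - 11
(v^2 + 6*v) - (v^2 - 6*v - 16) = 12*v + 16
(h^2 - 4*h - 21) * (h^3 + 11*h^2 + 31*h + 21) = h^5 + 7*h^4 - 34*h^3 - 334*h^2 - 735*h - 441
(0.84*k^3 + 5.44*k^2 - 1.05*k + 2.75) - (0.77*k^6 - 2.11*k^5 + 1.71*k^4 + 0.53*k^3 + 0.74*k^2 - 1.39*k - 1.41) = -0.77*k^6 + 2.11*k^5 - 1.71*k^4 + 0.31*k^3 + 4.7*k^2 + 0.34*k + 4.16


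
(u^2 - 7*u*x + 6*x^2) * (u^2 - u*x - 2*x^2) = u^4 - 8*u^3*x + 11*u^2*x^2 + 8*u*x^3 - 12*x^4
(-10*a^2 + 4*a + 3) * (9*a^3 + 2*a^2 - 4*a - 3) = -90*a^5 + 16*a^4 + 75*a^3 + 20*a^2 - 24*a - 9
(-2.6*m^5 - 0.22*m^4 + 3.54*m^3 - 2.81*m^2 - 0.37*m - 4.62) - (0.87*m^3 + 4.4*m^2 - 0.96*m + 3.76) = -2.6*m^5 - 0.22*m^4 + 2.67*m^3 - 7.21*m^2 + 0.59*m - 8.38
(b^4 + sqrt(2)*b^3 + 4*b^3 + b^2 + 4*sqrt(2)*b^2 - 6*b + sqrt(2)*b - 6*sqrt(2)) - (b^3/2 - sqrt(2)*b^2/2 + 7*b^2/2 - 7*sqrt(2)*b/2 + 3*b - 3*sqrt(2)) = b^4 + sqrt(2)*b^3 + 7*b^3/2 - 5*b^2/2 + 9*sqrt(2)*b^2/2 - 9*b + 9*sqrt(2)*b/2 - 3*sqrt(2)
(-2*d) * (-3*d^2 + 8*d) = 6*d^3 - 16*d^2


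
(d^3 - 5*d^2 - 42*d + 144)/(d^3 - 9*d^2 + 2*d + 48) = (d + 6)/(d + 2)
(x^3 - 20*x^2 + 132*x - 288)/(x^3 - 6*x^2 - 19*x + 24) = (x^2 - 12*x + 36)/(x^2 + 2*x - 3)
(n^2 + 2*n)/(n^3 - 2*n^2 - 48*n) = (n + 2)/(n^2 - 2*n - 48)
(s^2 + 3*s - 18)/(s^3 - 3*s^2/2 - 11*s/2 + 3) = 2*(s + 6)/(2*s^2 + 3*s - 2)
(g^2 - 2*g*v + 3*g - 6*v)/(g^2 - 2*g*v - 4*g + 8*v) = (g + 3)/(g - 4)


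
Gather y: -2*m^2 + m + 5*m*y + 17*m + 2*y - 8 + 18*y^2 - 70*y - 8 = -2*m^2 + 18*m + 18*y^2 + y*(5*m - 68) - 16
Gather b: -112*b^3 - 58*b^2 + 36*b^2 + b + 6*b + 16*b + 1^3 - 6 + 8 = -112*b^3 - 22*b^2 + 23*b + 3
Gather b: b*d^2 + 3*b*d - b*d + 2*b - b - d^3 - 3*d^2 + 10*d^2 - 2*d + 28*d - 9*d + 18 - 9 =b*(d^2 + 2*d + 1) - d^3 + 7*d^2 + 17*d + 9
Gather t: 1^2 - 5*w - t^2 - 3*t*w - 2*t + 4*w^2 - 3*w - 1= -t^2 + t*(-3*w - 2) + 4*w^2 - 8*w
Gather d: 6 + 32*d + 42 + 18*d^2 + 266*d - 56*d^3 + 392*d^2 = -56*d^3 + 410*d^2 + 298*d + 48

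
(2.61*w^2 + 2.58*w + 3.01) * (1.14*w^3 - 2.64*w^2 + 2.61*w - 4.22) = 2.9754*w^5 - 3.9492*w^4 + 3.4323*w^3 - 12.2268*w^2 - 3.0315*w - 12.7022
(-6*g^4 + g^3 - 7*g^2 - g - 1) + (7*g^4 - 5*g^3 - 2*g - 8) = g^4 - 4*g^3 - 7*g^2 - 3*g - 9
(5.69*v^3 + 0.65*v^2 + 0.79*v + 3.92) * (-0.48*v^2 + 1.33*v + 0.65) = -2.7312*v^5 + 7.2557*v^4 + 4.1838*v^3 - 0.4084*v^2 + 5.7271*v + 2.548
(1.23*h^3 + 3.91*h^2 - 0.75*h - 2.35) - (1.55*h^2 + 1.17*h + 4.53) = 1.23*h^3 + 2.36*h^2 - 1.92*h - 6.88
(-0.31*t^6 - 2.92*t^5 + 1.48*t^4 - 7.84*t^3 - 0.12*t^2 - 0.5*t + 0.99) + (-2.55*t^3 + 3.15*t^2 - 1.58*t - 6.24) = -0.31*t^6 - 2.92*t^5 + 1.48*t^4 - 10.39*t^3 + 3.03*t^2 - 2.08*t - 5.25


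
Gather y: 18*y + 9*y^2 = 9*y^2 + 18*y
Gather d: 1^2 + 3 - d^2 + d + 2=-d^2 + d + 6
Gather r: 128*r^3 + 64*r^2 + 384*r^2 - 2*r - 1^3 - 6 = 128*r^3 + 448*r^2 - 2*r - 7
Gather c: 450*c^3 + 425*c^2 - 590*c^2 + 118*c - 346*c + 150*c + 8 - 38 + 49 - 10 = 450*c^3 - 165*c^2 - 78*c + 9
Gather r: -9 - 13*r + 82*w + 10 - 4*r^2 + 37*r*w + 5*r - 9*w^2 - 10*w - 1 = -4*r^2 + r*(37*w - 8) - 9*w^2 + 72*w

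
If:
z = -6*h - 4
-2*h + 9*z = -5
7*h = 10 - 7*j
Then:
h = -31/56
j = 111/56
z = -19/28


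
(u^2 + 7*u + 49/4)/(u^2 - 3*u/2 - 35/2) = (u + 7/2)/(u - 5)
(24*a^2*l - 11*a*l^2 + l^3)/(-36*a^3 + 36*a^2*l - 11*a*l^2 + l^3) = l*(-8*a + l)/(12*a^2 - 8*a*l + l^2)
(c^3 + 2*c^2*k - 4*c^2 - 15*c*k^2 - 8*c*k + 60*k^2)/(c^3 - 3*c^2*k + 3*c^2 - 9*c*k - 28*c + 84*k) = (c + 5*k)/(c + 7)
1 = 1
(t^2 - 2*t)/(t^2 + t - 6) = t/(t + 3)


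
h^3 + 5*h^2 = h^2*(h + 5)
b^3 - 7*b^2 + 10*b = b*(b - 5)*(b - 2)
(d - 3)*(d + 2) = d^2 - d - 6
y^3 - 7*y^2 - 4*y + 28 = (y - 7)*(y - 2)*(y + 2)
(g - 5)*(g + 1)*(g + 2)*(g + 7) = g^4 + 5*g^3 - 27*g^2 - 101*g - 70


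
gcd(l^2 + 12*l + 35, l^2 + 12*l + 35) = l^2 + 12*l + 35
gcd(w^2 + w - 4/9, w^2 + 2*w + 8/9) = w + 4/3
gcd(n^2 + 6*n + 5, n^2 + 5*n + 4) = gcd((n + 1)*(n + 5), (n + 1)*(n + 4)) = n + 1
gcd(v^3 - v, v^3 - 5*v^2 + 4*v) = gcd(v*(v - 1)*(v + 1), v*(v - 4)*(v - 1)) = v^2 - v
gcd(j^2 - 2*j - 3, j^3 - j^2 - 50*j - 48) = j + 1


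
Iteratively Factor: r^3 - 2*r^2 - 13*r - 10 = (r + 2)*(r^2 - 4*r - 5) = (r + 1)*(r + 2)*(r - 5)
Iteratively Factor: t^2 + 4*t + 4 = (t + 2)*(t + 2)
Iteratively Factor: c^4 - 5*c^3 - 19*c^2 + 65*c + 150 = (c - 5)*(c^3 - 19*c - 30) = (c - 5)*(c + 3)*(c^2 - 3*c - 10) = (c - 5)^2*(c + 3)*(c + 2)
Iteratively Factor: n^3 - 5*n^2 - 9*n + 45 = (n - 3)*(n^2 - 2*n - 15) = (n - 3)*(n + 3)*(n - 5)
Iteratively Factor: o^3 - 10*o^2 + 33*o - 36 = (o - 4)*(o^2 - 6*o + 9) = (o - 4)*(o - 3)*(o - 3)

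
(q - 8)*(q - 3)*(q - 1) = q^3 - 12*q^2 + 35*q - 24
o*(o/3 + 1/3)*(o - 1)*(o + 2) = o^4/3 + 2*o^3/3 - o^2/3 - 2*o/3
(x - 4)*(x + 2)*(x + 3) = x^3 + x^2 - 14*x - 24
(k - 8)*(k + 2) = k^2 - 6*k - 16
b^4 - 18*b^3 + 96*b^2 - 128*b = b*(b - 8)^2*(b - 2)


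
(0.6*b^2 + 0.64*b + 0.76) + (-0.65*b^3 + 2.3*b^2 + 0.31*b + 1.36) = -0.65*b^3 + 2.9*b^2 + 0.95*b + 2.12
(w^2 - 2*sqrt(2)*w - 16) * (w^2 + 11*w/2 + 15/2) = w^4 - 2*sqrt(2)*w^3 + 11*w^3/2 - 11*sqrt(2)*w^2 - 17*w^2/2 - 88*w - 15*sqrt(2)*w - 120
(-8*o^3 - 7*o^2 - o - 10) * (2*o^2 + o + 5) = -16*o^5 - 22*o^4 - 49*o^3 - 56*o^2 - 15*o - 50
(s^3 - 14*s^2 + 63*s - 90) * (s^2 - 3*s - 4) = s^5 - 17*s^4 + 101*s^3 - 223*s^2 + 18*s + 360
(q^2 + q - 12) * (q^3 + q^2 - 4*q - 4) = q^5 + 2*q^4 - 15*q^3 - 20*q^2 + 44*q + 48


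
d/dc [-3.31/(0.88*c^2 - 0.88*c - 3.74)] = (5.8256*c - 2.9128)/(-0.88*c^2 + 0.88*c + 3.74)^2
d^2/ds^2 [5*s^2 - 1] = 10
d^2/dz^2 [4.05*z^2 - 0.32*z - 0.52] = 8.10000000000000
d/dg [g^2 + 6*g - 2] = 2*g + 6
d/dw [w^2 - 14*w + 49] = 2*w - 14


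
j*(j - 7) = j^2 - 7*j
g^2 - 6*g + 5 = (g - 5)*(g - 1)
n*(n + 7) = n^2 + 7*n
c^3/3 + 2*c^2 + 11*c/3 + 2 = (c/3 + 1)*(c + 1)*(c + 2)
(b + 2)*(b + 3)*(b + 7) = b^3 + 12*b^2 + 41*b + 42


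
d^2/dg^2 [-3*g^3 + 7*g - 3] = -18*g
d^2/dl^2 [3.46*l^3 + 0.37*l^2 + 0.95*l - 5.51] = 20.76*l + 0.74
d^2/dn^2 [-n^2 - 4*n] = -2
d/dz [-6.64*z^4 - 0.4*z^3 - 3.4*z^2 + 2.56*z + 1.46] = -26.56*z^3 - 1.2*z^2 - 6.8*z + 2.56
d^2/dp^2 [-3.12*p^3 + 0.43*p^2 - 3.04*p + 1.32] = 0.86 - 18.72*p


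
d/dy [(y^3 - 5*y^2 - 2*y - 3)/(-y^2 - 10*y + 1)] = (-y^4 - 20*y^3 + 51*y^2 - 16*y - 32)/(y^4 + 20*y^3 + 98*y^2 - 20*y + 1)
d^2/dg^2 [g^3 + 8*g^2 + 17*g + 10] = 6*g + 16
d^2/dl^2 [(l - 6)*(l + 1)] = 2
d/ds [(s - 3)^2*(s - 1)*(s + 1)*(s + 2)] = 5*s^4 - 16*s^3 - 12*s^2 + 44*s + 3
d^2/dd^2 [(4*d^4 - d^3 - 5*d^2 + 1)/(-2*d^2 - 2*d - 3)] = 2*(-16*d^6 - 48*d^5 - 120*d^4 - 214*d^3 - 300*d^2 + 15*d + 47)/(8*d^6 + 24*d^5 + 60*d^4 + 80*d^3 + 90*d^2 + 54*d + 27)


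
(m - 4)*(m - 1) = m^2 - 5*m + 4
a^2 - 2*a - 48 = (a - 8)*(a + 6)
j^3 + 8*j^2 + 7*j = j*(j + 1)*(j + 7)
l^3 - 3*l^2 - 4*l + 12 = (l - 3)*(l - 2)*(l + 2)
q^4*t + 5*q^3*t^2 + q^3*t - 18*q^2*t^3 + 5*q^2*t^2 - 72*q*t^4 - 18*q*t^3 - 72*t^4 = (q - 4*t)*(q + 3*t)*(q + 6*t)*(q*t + t)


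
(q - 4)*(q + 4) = q^2 - 16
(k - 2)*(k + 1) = k^2 - k - 2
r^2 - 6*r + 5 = (r - 5)*(r - 1)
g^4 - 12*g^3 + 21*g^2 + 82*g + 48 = (g - 8)*(g - 6)*(g + 1)^2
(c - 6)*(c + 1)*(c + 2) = c^3 - 3*c^2 - 16*c - 12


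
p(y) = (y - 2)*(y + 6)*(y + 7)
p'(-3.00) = -23.00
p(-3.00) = -60.00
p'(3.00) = 109.00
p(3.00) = 90.00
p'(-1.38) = -8.65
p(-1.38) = -87.76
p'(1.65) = 60.47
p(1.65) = -23.16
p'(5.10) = 206.23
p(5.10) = 416.36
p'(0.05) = 17.11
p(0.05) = -83.17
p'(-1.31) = -7.67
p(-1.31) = -88.33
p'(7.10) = 323.43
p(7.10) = 942.02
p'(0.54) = 28.75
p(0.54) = -71.99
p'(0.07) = 17.55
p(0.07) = -82.83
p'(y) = (y - 2)*(y + 6) + (y - 2)*(y + 7) + (y + 6)*(y + 7) = 3*y^2 + 22*y + 16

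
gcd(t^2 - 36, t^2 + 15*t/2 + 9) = t + 6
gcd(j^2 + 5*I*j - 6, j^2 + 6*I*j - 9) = j + 3*I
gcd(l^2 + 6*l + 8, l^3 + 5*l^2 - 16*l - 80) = l + 4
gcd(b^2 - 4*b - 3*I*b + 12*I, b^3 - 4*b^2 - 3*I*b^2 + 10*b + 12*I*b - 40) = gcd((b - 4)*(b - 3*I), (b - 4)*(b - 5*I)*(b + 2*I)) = b - 4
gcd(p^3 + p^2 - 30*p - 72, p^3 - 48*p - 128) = p + 4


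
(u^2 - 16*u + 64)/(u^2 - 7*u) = (u^2 - 16*u + 64)/(u*(u - 7))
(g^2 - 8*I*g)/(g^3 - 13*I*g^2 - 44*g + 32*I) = g/(g^2 - 5*I*g - 4)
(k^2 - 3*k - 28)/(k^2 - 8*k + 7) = (k + 4)/(k - 1)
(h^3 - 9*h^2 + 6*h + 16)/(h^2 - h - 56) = (h^2 - h - 2)/(h + 7)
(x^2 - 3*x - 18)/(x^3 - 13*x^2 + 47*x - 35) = (x^2 - 3*x - 18)/(x^3 - 13*x^2 + 47*x - 35)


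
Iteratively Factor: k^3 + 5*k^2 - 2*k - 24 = (k - 2)*(k^2 + 7*k + 12) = (k - 2)*(k + 4)*(k + 3)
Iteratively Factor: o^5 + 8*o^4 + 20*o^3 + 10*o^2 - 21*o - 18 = (o - 1)*(o^4 + 9*o^3 + 29*o^2 + 39*o + 18) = (o - 1)*(o + 3)*(o^3 + 6*o^2 + 11*o + 6) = (o - 1)*(o + 3)^2*(o^2 + 3*o + 2) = (o - 1)*(o + 1)*(o + 3)^2*(o + 2)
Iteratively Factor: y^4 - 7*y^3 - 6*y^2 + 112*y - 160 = (y - 5)*(y^3 - 2*y^2 - 16*y + 32) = (y - 5)*(y - 2)*(y^2 - 16) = (y - 5)*(y - 2)*(y + 4)*(y - 4)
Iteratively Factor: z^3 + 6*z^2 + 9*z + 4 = (z + 4)*(z^2 + 2*z + 1) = (z + 1)*(z + 4)*(z + 1)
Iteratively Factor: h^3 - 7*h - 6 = (h - 3)*(h^2 + 3*h + 2) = (h - 3)*(h + 1)*(h + 2)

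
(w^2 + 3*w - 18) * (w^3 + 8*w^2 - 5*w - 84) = w^5 + 11*w^4 + w^3 - 243*w^2 - 162*w + 1512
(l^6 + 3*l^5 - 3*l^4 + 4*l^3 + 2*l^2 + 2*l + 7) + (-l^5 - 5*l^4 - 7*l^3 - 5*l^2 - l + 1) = l^6 + 2*l^5 - 8*l^4 - 3*l^3 - 3*l^2 + l + 8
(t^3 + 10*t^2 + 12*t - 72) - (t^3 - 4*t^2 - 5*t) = 14*t^2 + 17*t - 72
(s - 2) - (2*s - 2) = -s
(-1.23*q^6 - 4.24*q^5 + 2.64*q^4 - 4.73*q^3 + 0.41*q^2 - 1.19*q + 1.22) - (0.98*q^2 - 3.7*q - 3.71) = -1.23*q^6 - 4.24*q^5 + 2.64*q^4 - 4.73*q^3 - 0.57*q^2 + 2.51*q + 4.93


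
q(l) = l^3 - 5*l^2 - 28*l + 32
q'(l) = 3*l^2 - 10*l - 28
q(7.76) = -19.08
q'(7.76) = 75.05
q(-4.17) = -10.70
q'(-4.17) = 65.87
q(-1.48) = 59.25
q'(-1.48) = -6.63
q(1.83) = -29.86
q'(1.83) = -36.25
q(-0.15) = 36.08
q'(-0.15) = -26.43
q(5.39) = -107.59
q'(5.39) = 5.26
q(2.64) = -58.37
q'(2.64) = -33.49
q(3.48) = -83.85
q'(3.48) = -26.47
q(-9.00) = -850.00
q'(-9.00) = 305.00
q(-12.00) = -2080.00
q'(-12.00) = 524.00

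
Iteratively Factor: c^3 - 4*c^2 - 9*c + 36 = (c + 3)*(c^2 - 7*c + 12) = (c - 3)*(c + 3)*(c - 4)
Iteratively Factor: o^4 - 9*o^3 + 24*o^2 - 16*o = (o)*(o^3 - 9*o^2 + 24*o - 16) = o*(o - 4)*(o^2 - 5*o + 4) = o*(o - 4)*(o - 1)*(o - 4)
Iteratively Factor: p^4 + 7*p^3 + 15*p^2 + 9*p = (p + 3)*(p^3 + 4*p^2 + 3*p) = p*(p + 3)*(p^2 + 4*p + 3) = p*(p + 1)*(p + 3)*(p + 3)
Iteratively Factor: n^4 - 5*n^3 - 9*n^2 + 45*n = (n)*(n^3 - 5*n^2 - 9*n + 45) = n*(n - 3)*(n^2 - 2*n - 15) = n*(n - 3)*(n + 3)*(n - 5)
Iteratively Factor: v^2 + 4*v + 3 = (v + 1)*(v + 3)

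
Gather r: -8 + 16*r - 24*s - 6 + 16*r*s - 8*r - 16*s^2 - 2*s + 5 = r*(16*s + 8) - 16*s^2 - 26*s - 9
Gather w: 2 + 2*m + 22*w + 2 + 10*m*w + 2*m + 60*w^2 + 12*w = 4*m + 60*w^2 + w*(10*m + 34) + 4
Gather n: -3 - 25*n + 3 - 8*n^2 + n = -8*n^2 - 24*n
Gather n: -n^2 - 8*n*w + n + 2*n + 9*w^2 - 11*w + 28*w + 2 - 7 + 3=-n^2 + n*(3 - 8*w) + 9*w^2 + 17*w - 2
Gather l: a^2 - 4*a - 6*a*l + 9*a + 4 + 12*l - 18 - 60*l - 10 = a^2 + 5*a + l*(-6*a - 48) - 24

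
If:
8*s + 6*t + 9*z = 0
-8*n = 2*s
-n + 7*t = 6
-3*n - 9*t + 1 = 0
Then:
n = -47/30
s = 94/15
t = 19/30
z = -809/135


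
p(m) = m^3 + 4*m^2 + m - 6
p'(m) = 3*m^2 + 8*m + 1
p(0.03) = -5.97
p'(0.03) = 1.24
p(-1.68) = -1.13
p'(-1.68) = -3.97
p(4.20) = 142.85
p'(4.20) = 87.52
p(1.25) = 3.45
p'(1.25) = 15.69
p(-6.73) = -136.38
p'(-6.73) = 83.04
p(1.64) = 10.81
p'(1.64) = 22.19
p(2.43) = 34.40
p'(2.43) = 38.15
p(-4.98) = -35.28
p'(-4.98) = 35.56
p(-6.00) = -84.00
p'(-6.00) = 61.00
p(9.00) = 1056.00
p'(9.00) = 316.00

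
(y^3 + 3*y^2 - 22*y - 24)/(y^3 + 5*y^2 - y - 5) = (y^2 + 2*y - 24)/(y^2 + 4*y - 5)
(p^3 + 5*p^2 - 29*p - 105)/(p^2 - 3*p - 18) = (p^2 + 2*p - 35)/(p - 6)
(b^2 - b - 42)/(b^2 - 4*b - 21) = (b + 6)/(b + 3)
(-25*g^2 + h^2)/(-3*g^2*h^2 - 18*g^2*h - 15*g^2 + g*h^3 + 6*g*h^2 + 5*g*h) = (25*g^2 - h^2)/(g*(3*g*h^2 + 18*g*h + 15*g - h^3 - 6*h^2 - 5*h))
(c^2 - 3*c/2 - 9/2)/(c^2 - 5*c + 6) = (c + 3/2)/(c - 2)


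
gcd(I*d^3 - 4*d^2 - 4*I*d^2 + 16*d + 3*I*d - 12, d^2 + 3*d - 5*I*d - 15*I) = 1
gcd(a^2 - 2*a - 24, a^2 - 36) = a - 6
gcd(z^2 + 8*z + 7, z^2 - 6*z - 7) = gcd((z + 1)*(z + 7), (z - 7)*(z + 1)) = z + 1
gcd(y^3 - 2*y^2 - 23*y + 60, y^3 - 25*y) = y + 5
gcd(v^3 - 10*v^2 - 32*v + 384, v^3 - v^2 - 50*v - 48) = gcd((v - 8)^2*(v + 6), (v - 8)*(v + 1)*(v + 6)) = v^2 - 2*v - 48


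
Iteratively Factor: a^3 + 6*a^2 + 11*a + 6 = (a + 2)*(a^2 + 4*a + 3) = (a + 2)*(a + 3)*(a + 1)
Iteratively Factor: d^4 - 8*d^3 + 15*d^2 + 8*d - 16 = (d + 1)*(d^3 - 9*d^2 + 24*d - 16) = (d - 1)*(d + 1)*(d^2 - 8*d + 16) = (d - 4)*(d - 1)*(d + 1)*(d - 4)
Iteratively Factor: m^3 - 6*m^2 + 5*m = (m - 5)*(m^2 - m) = m*(m - 5)*(m - 1)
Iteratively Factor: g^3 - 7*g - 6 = (g + 1)*(g^2 - g - 6) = (g - 3)*(g + 1)*(g + 2)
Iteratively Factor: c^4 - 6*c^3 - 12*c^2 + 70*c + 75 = (c - 5)*(c^3 - c^2 - 17*c - 15) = (c - 5)*(c + 3)*(c^2 - 4*c - 5) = (c - 5)*(c + 1)*(c + 3)*(c - 5)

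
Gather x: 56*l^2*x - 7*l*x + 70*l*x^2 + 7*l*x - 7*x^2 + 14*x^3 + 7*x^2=56*l^2*x + 70*l*x^2 + 14*x^3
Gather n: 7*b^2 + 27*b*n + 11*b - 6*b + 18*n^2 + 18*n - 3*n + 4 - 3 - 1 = 7*b^2 + 5*b + 18*n^2 + n*(27*b + 15)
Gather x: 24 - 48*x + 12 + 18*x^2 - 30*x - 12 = 18*x^2 - 78*x + 24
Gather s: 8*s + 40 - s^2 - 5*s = -s^2 + 3*s + 40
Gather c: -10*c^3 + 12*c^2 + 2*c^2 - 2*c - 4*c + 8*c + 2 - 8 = -10*c^3 + 14*c^2 + 2*c - 6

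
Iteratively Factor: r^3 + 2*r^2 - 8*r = (r)*(r^2 + 2*r - 8) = r*(r + 4)*(r - 2)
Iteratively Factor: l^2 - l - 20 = (l - 5)*(l + 4)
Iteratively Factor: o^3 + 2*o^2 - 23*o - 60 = (o + 4)*(o^2 - 2*o - 15) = (o - 5)*(o + 4)*(o + 3)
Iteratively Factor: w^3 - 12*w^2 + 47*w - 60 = (w - 3)*(w^2 - 9*w + 20) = (w - 4)*(w - 3)*(w - 5)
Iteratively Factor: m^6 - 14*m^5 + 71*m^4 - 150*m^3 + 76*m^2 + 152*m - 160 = (m + 1)*(m^5 - 15*m^4 + 86*m^3 - 236*m^2 + 312*m - 160) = (m - 5)*(m + 1)*(m^4 - 10*m^3 + 36*m^2 - 56*m + 32) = (m - 5)*(m - 2)*(m + 1)*(m^3 - 8*m^2 + 20*m - 16) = (m - 5)*(m - 2)^2*(m + 1)*(m^2 - 6*m + 8) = (m - 5)*(m - 4)*(m - 2)^2*(m + 1)*(m - 2)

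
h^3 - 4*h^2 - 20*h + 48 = (h - 6)*(h - 2)*(h + 4)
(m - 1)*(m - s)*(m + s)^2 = m^4 + m^3*s - m^3 - m^2*s^2 - m^2*s - m*s^3 + m*s^2 + s^3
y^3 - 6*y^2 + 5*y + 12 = (y - 4)*(y - 3)*(y + 1)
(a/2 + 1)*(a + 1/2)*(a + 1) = a^3/2 + 7*a^2/4 + 7*a/4 + 1/2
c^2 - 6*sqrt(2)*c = c*(c - 6*sqrt(2))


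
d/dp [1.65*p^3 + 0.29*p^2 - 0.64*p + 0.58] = 4.95*p^2 + 0.58*p - 0.64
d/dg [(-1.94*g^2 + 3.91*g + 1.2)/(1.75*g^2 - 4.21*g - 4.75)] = (1.3249*g^2 + 14.23*g - 13.5205)/(3.0625*g^4 - 14.735*g^3 + 1.0991*g^2 + 39.995*g + 22.5625)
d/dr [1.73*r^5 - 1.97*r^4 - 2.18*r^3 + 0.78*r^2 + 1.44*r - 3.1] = 8.65*r^4 - 7.88*r^3 - 6.54*r^2 + 1.56*r + 1.44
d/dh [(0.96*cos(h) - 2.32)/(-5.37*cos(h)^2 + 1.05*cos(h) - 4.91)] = (-5.1552*cos(h)^2 + 24.9168*cos(h) + 2.2776)*sin(h)/(28.8369*cos(h)^4 - 11.277*cos(h)^3 + 53.8359*cos(h)^2 - 10.311*cos(h) + 24.1081)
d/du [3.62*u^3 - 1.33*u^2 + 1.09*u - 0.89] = 10.86*u^2 - 2.66*u + 1.09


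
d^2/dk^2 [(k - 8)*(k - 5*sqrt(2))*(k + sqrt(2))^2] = 12*k^2 - 48*k - 18*sqrt(2)*k - 36 + 48*sqrt(2)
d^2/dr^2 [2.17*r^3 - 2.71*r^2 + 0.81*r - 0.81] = 13.02*r - 5.42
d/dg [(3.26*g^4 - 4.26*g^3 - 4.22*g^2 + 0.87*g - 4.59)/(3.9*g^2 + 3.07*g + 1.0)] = (25.428*g^5 + 13.4106*g^4 - 13.1164*g^3 - 29.1284*g^2 + 27.362*g + 14.9613)/(15.21*g^4 + 23.946*g^3 + 17.2249*g^2 + 6.14*g + 1.0)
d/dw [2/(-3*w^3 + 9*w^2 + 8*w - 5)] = 2*(9*w^2 - 18*w - 8)/(3*w^3 - 9*w^2 - 8*w + 5)^2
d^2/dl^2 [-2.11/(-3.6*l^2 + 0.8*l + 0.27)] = (54.6912*l^2 - 12.1536*l - 2.11*(7.2*l - 0.8)*(14.4*l - 1.6) - 4.10184)/(-3.6*l^2 + 0.8*l + 0.27)^3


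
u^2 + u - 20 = (u - 4)*(u + 5)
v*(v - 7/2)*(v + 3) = v^3 - v^2/2 - 21*v/2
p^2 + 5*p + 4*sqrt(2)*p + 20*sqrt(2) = (p + 5)*(p + 4*sqrt(2))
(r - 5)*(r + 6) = r^2 + r - 30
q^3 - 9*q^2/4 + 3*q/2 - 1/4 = (q - 1)^2*(q - 1/4)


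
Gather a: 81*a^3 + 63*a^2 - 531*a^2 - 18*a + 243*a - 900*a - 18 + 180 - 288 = 81*a^3 - 468*a^2 - 675*a - 126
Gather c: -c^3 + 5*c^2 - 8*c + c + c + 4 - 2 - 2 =-c^3 + 5*c^2 - 6*c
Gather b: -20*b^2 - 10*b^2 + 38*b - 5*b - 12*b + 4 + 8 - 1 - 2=-30*b^2 + 21*b + 9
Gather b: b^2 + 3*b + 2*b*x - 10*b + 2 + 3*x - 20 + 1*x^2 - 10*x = b^2 + b*(2*x - 7) + x^2 - 7*x - 18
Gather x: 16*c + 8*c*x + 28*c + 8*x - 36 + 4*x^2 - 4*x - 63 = 44*c + 4*x^2 + x*(8*c + 4) - 99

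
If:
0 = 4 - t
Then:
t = 4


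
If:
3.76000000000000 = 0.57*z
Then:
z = 6.60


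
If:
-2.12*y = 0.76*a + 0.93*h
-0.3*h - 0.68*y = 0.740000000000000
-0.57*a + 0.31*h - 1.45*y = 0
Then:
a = 3.04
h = 0.16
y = -1.16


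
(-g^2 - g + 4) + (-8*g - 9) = -g^2 - 9*g - 5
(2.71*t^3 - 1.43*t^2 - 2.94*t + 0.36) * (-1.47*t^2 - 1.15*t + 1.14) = -3.9837*t^5 - 1.0144*t^4 + 9.0557*t^3 + 1.2216*t^2 - 3.7656*t + 0.4104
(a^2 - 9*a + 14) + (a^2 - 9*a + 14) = 2*a^2 - 18*a + 28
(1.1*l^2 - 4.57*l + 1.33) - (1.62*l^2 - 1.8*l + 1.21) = -0.52*l^2 - 2.77*l + 0.12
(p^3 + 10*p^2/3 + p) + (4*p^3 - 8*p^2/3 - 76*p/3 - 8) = 5*p^3 + 2*p^2/3 - 73*p/3 - 8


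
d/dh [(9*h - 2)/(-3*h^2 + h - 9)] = (-27*h^2 + 9*h + (6*h - 1)*(9*h - 2) - 81)/(3*h^2 - h + 9)^2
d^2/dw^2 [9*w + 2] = 0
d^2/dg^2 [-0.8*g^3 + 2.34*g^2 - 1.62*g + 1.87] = 4.68 - 4.8*g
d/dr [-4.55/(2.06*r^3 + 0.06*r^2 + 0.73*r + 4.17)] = (28.119*r^2 + 0.546*r + 3.3215)/(2.06*r^3 + 0.06*r^2 + 0.73*r + 4.17)^2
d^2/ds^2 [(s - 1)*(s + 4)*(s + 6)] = 6*s + 18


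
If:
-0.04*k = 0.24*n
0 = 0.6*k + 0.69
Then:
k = -1.15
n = 0.19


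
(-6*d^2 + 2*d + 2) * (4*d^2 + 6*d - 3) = -24*d^4 - 28*d^3 + 38*d^2 + 6*d - 6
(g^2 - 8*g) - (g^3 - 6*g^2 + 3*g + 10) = -g^3 + 7*g^2 - 11*g - 10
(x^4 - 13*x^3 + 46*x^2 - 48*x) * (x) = x^5 - 13*x^4 + 46*x^3 - 48*x^2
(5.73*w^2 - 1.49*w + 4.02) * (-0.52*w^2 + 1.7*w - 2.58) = -2.9796*w^4 + 10.5158*w^3 - 19.4068*w^2 + 10.6782*w - 10.3716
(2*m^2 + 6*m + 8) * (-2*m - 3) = -4*m^3 - 18*m^2 - 34*m - 24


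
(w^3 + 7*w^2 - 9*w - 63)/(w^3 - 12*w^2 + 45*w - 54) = (w^2 + 10*w + 21)/(w^2 - 9*w + 18)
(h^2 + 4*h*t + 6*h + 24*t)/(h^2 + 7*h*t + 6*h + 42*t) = (h + 4*t)/(h + 7*t)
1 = 1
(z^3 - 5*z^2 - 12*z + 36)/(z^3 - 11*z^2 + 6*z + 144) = (z - 2)/(z - 8)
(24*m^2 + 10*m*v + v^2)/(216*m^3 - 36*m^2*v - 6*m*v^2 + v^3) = (4*m + v)/(36*m^2 - 12*m*v + v^2)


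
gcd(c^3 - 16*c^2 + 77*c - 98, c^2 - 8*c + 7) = c - 7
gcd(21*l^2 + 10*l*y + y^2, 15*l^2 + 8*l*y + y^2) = 3*l + y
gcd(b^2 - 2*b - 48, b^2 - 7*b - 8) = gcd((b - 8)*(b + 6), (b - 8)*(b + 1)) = b - 8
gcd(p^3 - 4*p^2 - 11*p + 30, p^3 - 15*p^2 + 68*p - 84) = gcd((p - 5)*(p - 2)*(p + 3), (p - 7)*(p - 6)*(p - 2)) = p - 2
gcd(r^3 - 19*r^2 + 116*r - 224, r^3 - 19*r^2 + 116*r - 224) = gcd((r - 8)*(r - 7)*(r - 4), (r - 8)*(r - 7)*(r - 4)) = r^3 - 19*r^2 + 116*r - 224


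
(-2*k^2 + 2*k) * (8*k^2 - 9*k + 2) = -16*k^4 + 34*k^3 - 22*k^2 + 4*k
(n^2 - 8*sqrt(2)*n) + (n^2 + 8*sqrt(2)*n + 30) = 2*n^2 + 30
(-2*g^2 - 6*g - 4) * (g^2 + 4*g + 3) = -2*g^4 - 14*g^3 - 34*g^2 - 34*g - 12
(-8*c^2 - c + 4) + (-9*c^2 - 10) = -17*c^2 - c - 6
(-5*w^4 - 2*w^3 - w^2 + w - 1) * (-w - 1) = 5*w^5 + 7*w^4 + 3*w^3 + 1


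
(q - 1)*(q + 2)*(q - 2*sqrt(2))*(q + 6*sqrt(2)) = q^4 + q^3 + 4*sqrt(2)*q^3 - 26*q^2 + 4*sqrt(2)*q^2 - 24*q - 8*sqrt(2)*q + 48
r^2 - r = r*(r - 1)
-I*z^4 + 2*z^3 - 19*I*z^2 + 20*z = z*(z - 4*I)*(z + 5*I)*(-I*z + 1)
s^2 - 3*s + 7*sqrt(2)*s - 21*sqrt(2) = (s - 3)*(s + 7*sqrt(2))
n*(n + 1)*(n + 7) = n^3 + 8*n^2 + 7*n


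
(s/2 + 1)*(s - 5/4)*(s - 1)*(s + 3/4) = s^4/2 + s^3/4 - 55*s^2/32 + s/32 + 15/16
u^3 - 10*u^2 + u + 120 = (u - 8)*(u - 5)*(u + 3)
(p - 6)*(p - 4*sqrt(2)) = p^2 - 6*p - 4*sqrt(2)*p + 24*sqrt(2)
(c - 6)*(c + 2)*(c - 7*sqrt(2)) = c^3 - 7*sqrt(2)*c^2 - 4*c^2 - 12*c + 28*sqrt(2)*c + 84*sqrt(2)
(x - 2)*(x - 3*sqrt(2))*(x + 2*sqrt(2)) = x^3 - 2*x^2 - sqrt(2)*x^2 - 12*x + 2*sqrt(2)*x + 24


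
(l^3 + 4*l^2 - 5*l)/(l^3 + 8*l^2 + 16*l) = (l^2 + 4*l - 5)/(l^2 + 8*l + 16)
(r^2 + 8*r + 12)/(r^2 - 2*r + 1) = (r^2 + 8*r + 12)/(r^2 - 2*r + 1)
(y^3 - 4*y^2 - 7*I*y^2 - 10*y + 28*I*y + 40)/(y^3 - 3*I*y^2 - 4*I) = (y^2 - y*(4 + 5*I) + 20*I)/(y^2 - I*y + 2)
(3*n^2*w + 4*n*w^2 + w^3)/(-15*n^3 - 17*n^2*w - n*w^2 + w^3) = w/(-5*n + w)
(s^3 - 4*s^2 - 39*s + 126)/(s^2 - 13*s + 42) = (s^2 + 3*s - 18)/(s - 6)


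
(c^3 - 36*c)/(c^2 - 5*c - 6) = c*(c + 6)/(c + 1)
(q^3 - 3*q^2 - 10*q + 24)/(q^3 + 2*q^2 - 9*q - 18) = (q^2 - 6*q + 8)/(q^2 - q - 6)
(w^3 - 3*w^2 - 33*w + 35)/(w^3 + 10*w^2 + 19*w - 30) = (w - 7)/(w + 6)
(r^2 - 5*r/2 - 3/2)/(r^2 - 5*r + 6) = (r + 1/2)/(r - 2)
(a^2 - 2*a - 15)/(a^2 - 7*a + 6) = (a^2 - 2*a - 15)/(a^2 - 7*a + 6)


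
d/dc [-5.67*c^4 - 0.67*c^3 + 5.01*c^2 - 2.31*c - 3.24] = -22.68*c^3 - 2.01*c^2 + 10.02*c - 2.31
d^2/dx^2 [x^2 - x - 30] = 2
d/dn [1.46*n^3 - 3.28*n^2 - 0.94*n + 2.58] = 4.38*n^2 - 6.56*n - 0.94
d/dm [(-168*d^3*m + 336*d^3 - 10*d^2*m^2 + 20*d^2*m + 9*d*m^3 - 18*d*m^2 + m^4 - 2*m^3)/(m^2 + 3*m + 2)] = (168*d^3*m^2 - 672*d^3*m - 1344*d^3 - 50*d^2*m^2 - 40*d^2*m + 40*d^2 + 9*d*m^4 + 54*d*m^3 - 72*d*m + 2*m^5 + 7*m^4 - 4*m^3 - 12*m^2)/(m^4 + 6*m^3 + 13*m^2 + 12*m + 4)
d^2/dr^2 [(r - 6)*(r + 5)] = 2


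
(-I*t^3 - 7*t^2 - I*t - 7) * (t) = -I*t^4 - 7*t^3 - I*t^2 - 7*t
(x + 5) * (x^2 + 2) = x^3 + 5*x^2 + 2*x + 10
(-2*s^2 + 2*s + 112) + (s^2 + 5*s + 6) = -s^2 + 7*s + 118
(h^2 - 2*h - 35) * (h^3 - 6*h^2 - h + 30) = h^5 - 8*h^4 - 24*h^3 + 242*h^2 - 25*h - 1050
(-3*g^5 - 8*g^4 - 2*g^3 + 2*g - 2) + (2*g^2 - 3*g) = -3*g^5 - 8*g^4 - 2*g^3 + 2*g^2 - g - 2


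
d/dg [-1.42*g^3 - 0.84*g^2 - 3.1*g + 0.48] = -4.26*g^2 - 1.68*g - 3.1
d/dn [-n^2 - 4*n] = -2*n - 4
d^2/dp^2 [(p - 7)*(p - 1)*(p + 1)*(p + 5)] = 12*p^2 - 12*p - 72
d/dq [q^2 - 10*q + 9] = 2*q - 10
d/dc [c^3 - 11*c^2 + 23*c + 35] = 3*c^2 - 22*c + 23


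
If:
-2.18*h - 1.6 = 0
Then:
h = -0.73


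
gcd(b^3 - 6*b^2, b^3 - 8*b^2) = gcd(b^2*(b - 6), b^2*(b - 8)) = b^2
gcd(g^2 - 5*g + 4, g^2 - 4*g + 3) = g - 1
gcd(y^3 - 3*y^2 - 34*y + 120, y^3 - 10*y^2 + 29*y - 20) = y^2 - 9*y + 20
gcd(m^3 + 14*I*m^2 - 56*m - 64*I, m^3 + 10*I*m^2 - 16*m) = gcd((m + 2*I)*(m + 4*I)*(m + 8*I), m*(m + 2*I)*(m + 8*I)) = m^2 + 10*I*m - 16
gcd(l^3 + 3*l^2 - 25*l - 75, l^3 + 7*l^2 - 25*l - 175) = l^2 - 25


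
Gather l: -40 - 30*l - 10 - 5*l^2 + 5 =-5*l^2 - 30*l - 45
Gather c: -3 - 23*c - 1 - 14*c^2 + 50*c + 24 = -14*c^2 + 27*c + 20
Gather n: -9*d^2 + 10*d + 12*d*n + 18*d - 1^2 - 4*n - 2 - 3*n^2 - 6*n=-9*d^2 + 28*d - 3*n^2 + n*(12*d - 10) - 3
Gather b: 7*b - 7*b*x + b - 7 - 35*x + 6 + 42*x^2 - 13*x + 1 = b*(8 - 7*x) + 42*x^2 - 48*x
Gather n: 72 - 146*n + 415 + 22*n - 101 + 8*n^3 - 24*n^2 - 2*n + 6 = 8*n^3 - 24*n^2 - 126*n + 392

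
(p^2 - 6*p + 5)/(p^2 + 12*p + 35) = (p^2 - 6*p + 5)/(p^2 + 12*p + 35)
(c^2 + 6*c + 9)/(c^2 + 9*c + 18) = (c + 3)/(c + 6)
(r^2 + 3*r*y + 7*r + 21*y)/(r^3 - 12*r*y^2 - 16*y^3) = (-r^2 - 3*r*y - 7*r - 21*y)/(-r^3 + 12*r*y^2 + 16*y^3)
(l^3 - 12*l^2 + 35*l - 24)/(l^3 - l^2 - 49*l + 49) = (l^2 - 11*l + 24)/(l^2 - 49)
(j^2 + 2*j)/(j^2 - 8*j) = (j + 2)/(j - 8)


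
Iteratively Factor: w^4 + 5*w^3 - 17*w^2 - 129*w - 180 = (w - 5)*(w^3 + 10*w^2 + 33*w + 36) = (w - 5)*(w + 3)*(w^2 + 7*w + 12) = (w - 5)*(w + 3)*(w + 4)*(w + 3)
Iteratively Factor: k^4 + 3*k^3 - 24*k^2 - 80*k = (k)*(k^3 + 3*k^2 - 24*k - 80) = k*(k + 4)*(k^2 - k - 20) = k*(k - 5)*(k + 4)*(k + 4)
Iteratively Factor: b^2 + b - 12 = (b + 4)*(b - 3)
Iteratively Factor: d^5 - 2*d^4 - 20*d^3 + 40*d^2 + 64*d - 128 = (d - 2)*(d^4 - 20*d^2 + 64) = (d - 2)^2*(d^3 + 2*d^2 - 16*d - 32) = (d - 2)^2*(d + 4)*(d^2 - 2*d - 8) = (d - 4)*(d - 2)^2*(d + 4)*(d + 2)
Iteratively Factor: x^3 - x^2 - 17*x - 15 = (x - 5)*(x^2 + 4*x + 3) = (x - 5)*(x + 3)*(x + 1)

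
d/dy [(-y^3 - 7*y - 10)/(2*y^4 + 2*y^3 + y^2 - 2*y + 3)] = (2*y^6 + 41*y^4 + 112*y^3 + 58*y^2 + 20*y - 41)/(4*y^8 + 8*y^7 + 8*y^6 - 4*y^5 + 5*y^4 + 8*y^3 + 10*y^2 - 12*y + 9)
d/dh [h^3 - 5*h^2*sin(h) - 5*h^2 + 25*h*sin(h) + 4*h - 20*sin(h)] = -5*h^2*cos(h) + 3*h^2 - 10*h*sin(h) + 25*h*cos(h) - 10*h + 25*sin(h) - 20*cos(h) + 4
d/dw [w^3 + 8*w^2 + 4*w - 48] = 3*w^2 + 16*w + 4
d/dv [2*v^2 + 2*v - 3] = 4*v + 2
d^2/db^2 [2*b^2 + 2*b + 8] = 4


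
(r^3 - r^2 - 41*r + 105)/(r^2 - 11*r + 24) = (r^2 + 2*r - 35)/(r - 8)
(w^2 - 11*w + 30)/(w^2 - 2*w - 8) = (-w^2 + 11*w - 30)/(-w^2 + 2*w + 8)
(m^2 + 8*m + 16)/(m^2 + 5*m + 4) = (m + 4)/(m + 1)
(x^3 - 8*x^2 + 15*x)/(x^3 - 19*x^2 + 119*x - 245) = x*(x - 3)/(x^2 - 14*x + 49)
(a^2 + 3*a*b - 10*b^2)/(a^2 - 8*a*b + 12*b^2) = (a + 5*b)/(a - 6*b)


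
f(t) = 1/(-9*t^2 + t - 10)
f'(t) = (18*t - 1)/(-9*t^2 + t - 10)^2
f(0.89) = -0.06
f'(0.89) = 0.06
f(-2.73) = -0.01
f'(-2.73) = -0.01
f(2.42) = -0.02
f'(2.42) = 0.01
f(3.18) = -0.01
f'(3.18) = 0.01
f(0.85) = -0.06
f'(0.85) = 0.06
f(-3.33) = -0.01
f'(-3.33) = -0.00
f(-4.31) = -0.01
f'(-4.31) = -0.00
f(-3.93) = -0.01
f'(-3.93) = -0.00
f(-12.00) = 0.00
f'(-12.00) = 0.00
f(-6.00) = 0.00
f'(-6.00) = 0.00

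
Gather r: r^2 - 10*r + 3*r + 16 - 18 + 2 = r^2 - 7*r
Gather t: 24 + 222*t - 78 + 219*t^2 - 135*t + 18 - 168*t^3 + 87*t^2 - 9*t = -168*t^3 + 306*t^2 + 78*t - 36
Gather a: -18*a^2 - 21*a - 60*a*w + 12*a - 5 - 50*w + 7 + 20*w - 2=-18*a^2 + a*(-60*w - 9) - 30*w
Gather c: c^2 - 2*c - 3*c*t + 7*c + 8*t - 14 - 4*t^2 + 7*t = c^2 + c*(5 - 3*t) - 4*t^2 + 15*t - 14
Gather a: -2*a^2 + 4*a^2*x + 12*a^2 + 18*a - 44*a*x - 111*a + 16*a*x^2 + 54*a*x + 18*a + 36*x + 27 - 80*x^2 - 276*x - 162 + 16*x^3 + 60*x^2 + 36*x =a^2*(4*x + 10) + a*(16*x^2 + 10*x - 75) + 16*x^3 - 20*x^2 - 204*x - 135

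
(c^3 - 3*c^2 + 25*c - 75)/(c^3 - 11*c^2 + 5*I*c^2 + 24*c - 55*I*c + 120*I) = (c - 5*I)/(c - 8)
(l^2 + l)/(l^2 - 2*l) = (l + 1)/(l - 2)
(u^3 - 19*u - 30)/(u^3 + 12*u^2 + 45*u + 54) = (u^2 - 3*u - 10)/(u^2 + 9*u + 18)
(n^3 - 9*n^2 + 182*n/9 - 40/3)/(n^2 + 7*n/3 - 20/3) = (n^2 - 22*n/3 + 8)/(n + 4)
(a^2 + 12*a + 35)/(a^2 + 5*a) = (a + 7)/a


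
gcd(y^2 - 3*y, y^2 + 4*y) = y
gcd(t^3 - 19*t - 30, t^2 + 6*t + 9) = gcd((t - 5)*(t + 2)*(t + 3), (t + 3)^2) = t + 3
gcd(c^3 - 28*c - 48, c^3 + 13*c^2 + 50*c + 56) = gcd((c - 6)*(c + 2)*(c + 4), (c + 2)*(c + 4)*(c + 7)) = c^2 + 6*c + 8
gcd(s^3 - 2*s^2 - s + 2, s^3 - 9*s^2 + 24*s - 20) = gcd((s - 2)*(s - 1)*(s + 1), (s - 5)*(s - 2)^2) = s - 2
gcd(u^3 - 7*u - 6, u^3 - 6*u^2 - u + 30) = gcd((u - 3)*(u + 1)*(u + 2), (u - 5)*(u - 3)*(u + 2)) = u^2 - u - 6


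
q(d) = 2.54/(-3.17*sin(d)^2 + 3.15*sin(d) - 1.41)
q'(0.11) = -5.10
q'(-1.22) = -0.15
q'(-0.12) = -2.94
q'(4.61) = 0.04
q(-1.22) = -0.35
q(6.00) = -1.00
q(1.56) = -1.78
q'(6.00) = -1.86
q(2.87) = -3.20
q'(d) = 2.54*(6.34*sin(d)*cos(d) - 3.15*cos(d))/(-3.17*sin(d)^2 + 3.15*sin(d) - 1.41)^2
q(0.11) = -2.30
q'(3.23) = 3.20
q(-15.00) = -0.53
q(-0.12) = -1.39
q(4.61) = -0.33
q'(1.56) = 0.04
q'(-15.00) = 0.61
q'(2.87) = 5.64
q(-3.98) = -3.10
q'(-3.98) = -3.95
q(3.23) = -1.48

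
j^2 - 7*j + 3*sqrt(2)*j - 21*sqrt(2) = (j - 7)*(j + 3*sqrt(2))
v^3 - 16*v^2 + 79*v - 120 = (v - 8)*(v - 5)*(v - 3)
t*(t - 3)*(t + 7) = t^3 + 4*t^2 - 21*t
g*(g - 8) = g^2 - 8*g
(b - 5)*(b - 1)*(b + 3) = b^3 - 3*b^2 - 13*b + 15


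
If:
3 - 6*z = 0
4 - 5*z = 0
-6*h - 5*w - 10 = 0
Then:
No Solution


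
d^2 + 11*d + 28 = (d + 4)*(d + 7)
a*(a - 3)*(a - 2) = a^3 - 5*a^2 + 6*a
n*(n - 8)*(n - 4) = n^3 - 12*n^2 + 32*n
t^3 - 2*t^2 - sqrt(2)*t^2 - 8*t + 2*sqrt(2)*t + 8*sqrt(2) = (t - 4)*(t + 2)*(t - sqrt(2))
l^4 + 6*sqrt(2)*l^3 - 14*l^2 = l^2*(l - sqrt(2))*(l + 7*sqrt(2))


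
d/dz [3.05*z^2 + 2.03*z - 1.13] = 6.1*z + 2.03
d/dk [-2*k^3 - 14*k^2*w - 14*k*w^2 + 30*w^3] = -6*k^2 - 28*k*w - 14*w^2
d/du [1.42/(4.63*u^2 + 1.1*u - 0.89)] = (-13.1492*u - 1.562)/(4.63*u^2 + 1.1*u - 0.89)^2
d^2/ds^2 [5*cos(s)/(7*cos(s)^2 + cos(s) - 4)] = 5*(7*(1 - cos(s)^2)^2 - 49*cos(s)^5 - 70*cos(s)^3 + 10*cos(s)^2 + 152*cos(s) + 1)/(7*cos(s)^2 + cos(s) - 4)^3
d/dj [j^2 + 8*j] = 2*j + 8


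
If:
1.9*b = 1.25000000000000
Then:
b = 0.66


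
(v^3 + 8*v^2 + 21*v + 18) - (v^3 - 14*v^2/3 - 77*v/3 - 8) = 38*v^2/3 + 140*v/3 + 26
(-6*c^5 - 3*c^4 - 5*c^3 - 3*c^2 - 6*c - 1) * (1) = -6*c^5 - 3*c^4 - 5*c^3 - 3*c^2 - 6*c - 1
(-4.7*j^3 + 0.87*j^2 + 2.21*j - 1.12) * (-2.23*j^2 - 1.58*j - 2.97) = 10.481*j^5 + 5.4859*j^4 + 7.6561*j^3 - 3.5781*j^2 - 4.7941*j + 3.3264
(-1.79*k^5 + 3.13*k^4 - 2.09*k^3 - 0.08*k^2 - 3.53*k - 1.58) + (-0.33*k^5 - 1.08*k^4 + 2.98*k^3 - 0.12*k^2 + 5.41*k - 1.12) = -2.12*k^5 + 2.05*k^4 + 0.89*k^3 - 0.2*k^2 + 1.88*k - 2.7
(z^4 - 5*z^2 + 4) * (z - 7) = z^5 - 7*z^4 - 5*z^3 + 35*z^2 + 4*z - 28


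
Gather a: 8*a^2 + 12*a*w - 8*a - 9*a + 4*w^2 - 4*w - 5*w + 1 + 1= 8*a^2 + a*(12*w - 17) + 4*w^2 - 9*w + 2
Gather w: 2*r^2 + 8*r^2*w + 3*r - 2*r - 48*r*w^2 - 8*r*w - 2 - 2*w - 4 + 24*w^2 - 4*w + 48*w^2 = 2*r^2 + r + w^2*(72 - 48*r) + w*(8*r^2 - 8*r - 6) - 6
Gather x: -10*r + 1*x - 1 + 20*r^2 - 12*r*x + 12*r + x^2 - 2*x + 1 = 20*r^2 + 2*r + x^2 + x*(-12*r - 1)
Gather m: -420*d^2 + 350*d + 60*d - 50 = -420*d^2 + 410*d - 50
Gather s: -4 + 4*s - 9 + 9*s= 13*s - 13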